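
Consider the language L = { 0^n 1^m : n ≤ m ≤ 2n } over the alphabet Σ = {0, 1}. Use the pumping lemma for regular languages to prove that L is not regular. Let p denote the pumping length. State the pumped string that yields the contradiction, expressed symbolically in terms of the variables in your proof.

Suppose for contradiction that L is regular, and let p be the pumping length.
Take w = 0^p 1^p ∈ L (since p ≤ p ≤ 2p), with |w| = 2p ≥ p.
By the pumping lemma, w = xyz with |xy| ≤ p and |y| > 0.
Since the first p symbols of w are all 0's and |xy| ≤ p, y lies entirely in the leading 0-block: y = 0^k for some k with 1 ≤ k ≤ p.
Pump with i = 2: xy^2z = 0^{p+k} 1^p. Now n = p+k > p = m, so the condition n ≤ m fails. Thus xy^2z ∉ L.
Contradiction. Therefore L is not regular.

0^{p+k} 1^p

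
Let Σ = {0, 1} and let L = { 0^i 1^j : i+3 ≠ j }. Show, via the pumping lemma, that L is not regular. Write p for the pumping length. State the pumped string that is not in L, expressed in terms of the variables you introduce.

Suppose for contradiction that L is regular, and let p be the pumping length.
Choose w = 0^p 1^{p+p!+3}. Since p ≠ (p+p!+3)-3 = p+p!, w ∈ L; and |w| ≥ p.
Write w = xyz as guaranteed by the lemma, with |xy| ≤ p and |y| ≥ 1.
The first p characters of w are 0's, so xy (and hence y) consists only of 0's. Write y = 0^k, 1 ≤ k ≤ p.
Since 1 ≤ k ≤ p, k divides p!; set t = 1 + p!/k. Then xy^t z has p + (p!/k)·k = p + p! copies of 0. Now the 0-count is p+p! and (1-count)-3 = (p+p!+3)-3 = p+p!, so i+3 ≠ j fails. So xy^t z = 0^{p+p!} 1^{p+p!+3} ∉ L.
Contradiction. Therefore L is not regular.

0^{p+p!} 1^{p+p!+3}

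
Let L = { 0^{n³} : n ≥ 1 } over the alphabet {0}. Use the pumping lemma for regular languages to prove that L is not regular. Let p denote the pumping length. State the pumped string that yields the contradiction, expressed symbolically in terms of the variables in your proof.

Toward a contradiction, assume L is regular with pumping length p.
Take w = 0^{p³} ∈ L with |w| = p³ ≥ p.
By the pumping lemma, w = xyz with |xy| ≤ p and |y| > 0.
Then y = 0^k for some k with 1 ≤ k ≤ p.
Pump with i = 2: xy^2z = 0^{p³+k}. Since 1 ≤ k ≤ p, p³ < p³+k ≤ p³+p < p³+3p²+3p+1 = (p+1)³, so p³+k is not a perfect cube. So xy^2z ∉ L.
Contradiction. Therefore L is not regular.

0^{p³+k}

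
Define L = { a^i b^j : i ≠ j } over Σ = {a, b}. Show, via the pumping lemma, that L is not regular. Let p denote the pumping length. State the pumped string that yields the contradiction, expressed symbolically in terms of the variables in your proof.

a^{p+p!} b^{p+p!}

Assume L is regular. Let p be the pumping length given by the pumping lemma.
Choose w = a^p b^{p+p!}. Since p ≠ p+p!, w ∈ L; and |w| ≥ p.
By the pumping lemma, w = xyz with |xy| ≤ p and |y| > 0.
Because |xy| ≤ p and w begins with p copies of a, we have y = a^k with 1 ≤ k ≤ p.
Since 1 ≤ k ≤ p, k divides p!; set t = 1 + p!/k. Then xy^t z has p + (p!/k)·k = p + p! copies of a. Now the a-count equals the b-count, so i ≠ j fails. So xy^t z = a^{p+p!} b^{p+p!} ∉ L.
This contradicts the pumping lemma, so L is not regular.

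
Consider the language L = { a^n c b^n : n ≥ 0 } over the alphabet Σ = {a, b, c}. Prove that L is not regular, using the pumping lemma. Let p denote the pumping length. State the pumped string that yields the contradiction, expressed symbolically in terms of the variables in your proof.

Assume L is regular. Let p be the pumping length given by the pumping lemma.
Take w = a^p c b^p ∈ L with |w| = 2p+1 ≥ p.
By the pumping lemma, w = xyz with |xy| ≤ p and y is nonempty.
The first p characters of w are a's, so xy (and hence y) consists only of a's. Write y = a^k, 1 ≤ k ≤ p.
Pump with i = 2: xy^2z = a^{p+k} c b^p, which would require p+k = p. But k ≥ 1, so xy^2z ∉ L.
Contradiction. Therefore L is not regular.

a^{p+k} c b^p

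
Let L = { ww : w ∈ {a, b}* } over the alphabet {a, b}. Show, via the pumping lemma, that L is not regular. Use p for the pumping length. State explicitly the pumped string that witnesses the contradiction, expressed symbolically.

Toward a contradiction, assume L is regular with pumping length p.
Take w = a^p b^p a^p b^p = uu where u = a^pb^p; then w ∈ L and |w| = 4p ≥ p.
The pumping lemma gives a decomposition w = xyz where |xy| ≤ p and |y| ≥ 1.
The first p characters of w are a's, so xy (and hence y) consists only of a's. Write y = a^k, 1 ≤ k ≤ p.
Pump with i = 2: xy^2z = a^{p+k} b^p a^p b^p, of length 4p+k. Suppose this equals vv. The string starts with a and ends with b, so v does too; thus the boundary between the two copies of v is a b→a transition. There is exactly one such transition, at position 2p+k, so |v| = 2p+k and |vv| = 4p+2k ≠ 4p+k since k ≥ 1. So xy^2z ∉ L.
Contradiction. Therefore L is not regular.

a^{p+k} b^p a^p b^p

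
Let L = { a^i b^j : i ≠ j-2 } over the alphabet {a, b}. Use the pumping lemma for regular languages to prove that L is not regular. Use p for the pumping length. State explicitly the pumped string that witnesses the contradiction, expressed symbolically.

Assume L is regular; let p be its pumping constant.
Choose w = a^p b^{p+p!+2}. Since p ≠ (p+p!+2)-2 = p+p!, w ∈ L; and |w| ≥ p.
The pumping lemma gives a decomposition w = xyz where |xy| ≤ p and |y| > 0.
The first p characters of w are a's, so xy (and hence y) consists only of a's. Write y = a^k, 1 ≤ k ≤ p.
Since 1 ≤ k ≤ p, k divides p!; set t = 1 + p!/k. Then xy^t z has p + (p!/k)·k = p + p! copies of a. Now the a-count is p+p! and (b-count)-2 = (p+p!+2)-2 = p+p!, so i ≠ j-2 fails. So xy^t z = a^{p+p!} b^{p+p!+2} ∉ L.
Contradiction. Therefore L is not regular.

a^{p+p!} b^{p+p!+2}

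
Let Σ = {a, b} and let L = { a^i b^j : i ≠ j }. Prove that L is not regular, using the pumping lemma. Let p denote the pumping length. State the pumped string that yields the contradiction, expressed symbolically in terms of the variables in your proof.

a^{p+p!} b^{p+p!}

Suppose for contradiction that L is regular, and let p be the pumping length.
Choose w = a^p b^{p+p!}. Since p ≠ p+p!, w ∈ L; and |w| ≥ p.
The pumping lemma gives a decomposition w = xyz where |xy| ≤ p and |y| ≥ 1.
Because |xy| ≤ p and w begins with p copies of a, we have y = a^k with 1 ≤ k ≤ p.
Since 1 ≤ k ≤ p, k divides p!; set t = 1 + p!/k. Then xy^t z has p + (p!/k)·k = p + p! copies of a. Now the a-count equals the b-count, so i ≠ j fails. So xy^t z = a^{p+p!} b^{p+p!} ∉ L.
Contradiction. Therefore L is not regular.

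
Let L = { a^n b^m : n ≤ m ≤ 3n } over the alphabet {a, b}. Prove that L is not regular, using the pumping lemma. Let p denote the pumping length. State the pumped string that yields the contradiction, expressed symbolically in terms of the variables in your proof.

a^{p+k} b^p

Toward a contradiction, assume L is regular with pumping length p.
Take w = a^p b^p ∈ L (since p ≤ p ≤ 3p), with |w| = 2p ≥ p.
By the pumping lemma, w = xyz with |xy| ≤ p and y is nonempty.
The first p characters of w are a's, so xy (and hence y) consists only of a's. Write y = a^k, 1 ≤ k ≤ p.
Pump with i = 2: xy^2z = a^{p+k} b^p. Now n = p+k > p = m, so the condition n ≤ m fails. Thus xy^2z ∉ L.
This is a contradiction; hence L is not regular.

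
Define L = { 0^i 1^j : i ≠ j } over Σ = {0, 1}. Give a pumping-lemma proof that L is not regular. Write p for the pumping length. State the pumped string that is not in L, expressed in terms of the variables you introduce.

0^{p+p!} 1^{p+p!}

Assume L is regular; let p be its pumping constant.
Choose w = 0^p 1^{p+p!}. Since p ≠ p+p!, w ∈ L; and |w| ≥ p.
The pumping lemma gives a decomposition w = xyz where |xy| ≤ p and |y| > 0.
Because |xy| ≤ p and w begins with p copies of 0, we have y = 0^k with 1 ≤ k ≤ p.
Since 1 ≤ k ≤ p, k divides p!; set t = 1 + p!/k. Then xy^t z has p + (p!/k)·k = p + p! copies of 0. Now the 0-count equals the 1-count, so i ≠ j fails. So xy^t z = 0^{p+p!} 1^{p+p!} ∉ L.
This is a contradiction; hence L is not regular.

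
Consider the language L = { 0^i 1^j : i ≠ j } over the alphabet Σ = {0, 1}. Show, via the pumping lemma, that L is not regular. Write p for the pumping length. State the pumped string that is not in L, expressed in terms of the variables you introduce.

Toward a contradiction, assume L is regular with pumping length p.
Choose w = 0^p 1^{p+p!}. Since p ≠ p+p!, w ∈ L; and |w| ≥ p.
Write w = xyz as guaranteed by the lemma, with |xy| ≤ p and |y| ≥ 1.
Because |xy| ≤ p and w begins with p copies of 0, we have y = 0^k with 1 ≤ k ≤ p.
Since 1 ≤ k ≤ p, k divides p!; set t = 1 + p!/k. Then xy^t z has p + (p!/k)·k = p + p! copies of 0. Now the 0-count equals the 1-count, so i ≠ j fails. So xy^t z = 0^{p+p!} 1^{p+p!} ∉ L.
This is a contradiction; hence L is not regular.

0^{p+p!} 1^{p+p!}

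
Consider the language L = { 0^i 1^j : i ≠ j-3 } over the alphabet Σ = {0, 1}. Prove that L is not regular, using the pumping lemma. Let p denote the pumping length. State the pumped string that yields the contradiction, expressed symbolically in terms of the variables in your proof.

0^{p+p!} 1^{p+p!+3}

Suppose for contradiction that L is regular, and let p be the pumping length.
Choose w = 0^p 1^{p+p!+3}. Since p ≠ (p+p!+3)-3 = p+p!, w ∈ L; and |w| ≥ p.
By the pumping lemma, w = xyz with |xy| ≤ p and y is nonempty.
Because |xy| ≤ p and w begins with p copies of 0, we have y = 0^k with 1 ≤ k ≤ p.
Since 1 ≤ k ≤ p, k divides p!; set t = 1 + p!/k. Then xy^t z has p + (p!/k)·k = p + p! copies of 0. Now the 0-count is p+p! and (1-count)-3 = (p+p!+3)-3 = p+p!, so i ≠ j-3 fails. So xy^t z = 0^{p+p!} 1^{p+p!+3} ∉ L.
This contradicts the pumping lemma, so L is not regular.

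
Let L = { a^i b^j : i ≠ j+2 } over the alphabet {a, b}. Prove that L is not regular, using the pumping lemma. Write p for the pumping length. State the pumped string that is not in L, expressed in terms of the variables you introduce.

Toward a contradiction, assume L is regular with pumping length p.
Choose w = a^p b^{p+p!-2}. Since p ≠ (p+p!-2)+2 = p+p!, w ∈ L; and |w| ≥ p.
Write w = xyz as guaranteed by the lemma, with |xy| ≤ p and y is nonempty.
The first p characters of w are a's, so xy (and hence y) consists only of a's. Write y = a^k, 1 ≤ k ≤ p.
Since 1 ≤ k ≤ p, k divides p!; set t = 1 + p!/k. Then xy^t z has p + (p!/k)·k = p + p! copies of a. Now the a-count is p+p! and (b-count)+2 = (p+p!-2)+2 = p+p!, so i ≠ j+2 fails. So xy^t z = a^{p+p!} b^{p+p!-2} ∉ L.
This contradicts the pumping lemma, so L is not regular.

a^{p+p!} b^{p+p!-2}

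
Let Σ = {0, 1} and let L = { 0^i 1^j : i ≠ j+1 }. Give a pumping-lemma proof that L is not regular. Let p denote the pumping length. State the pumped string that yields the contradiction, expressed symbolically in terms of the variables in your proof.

Assume L is regular; let p be its pumping constant.
Choose w = 0^p 1^{p+p!-1}. Since p ≠ (p+p!-1)+1 = p+p!, w ∈ L; and |w| ≥ p.
By the pumping lemma, w = xyz with |xy| ≤ p and |y| ≥ 1.
Because |xy| ≤ p and w begins with p copies of 0, we have y = 0^k with 1 ≤ k ≤ p.
Since 1 ≤ k ≤ p, k divides p!; set t = 1 + p!/k. Then xy^t z has p + (p!/k)·k = p + p! copies of 0. Now the 0-count is p+p! and (1-count)+1 = (p+p!-1)+1 = p+p!, so i ≠ j+1 fails. So xy^t z = 0^{p+p!} 1^{p+p!-1} ∉ L.
This contradicts the pumping lemma, so L is not regular.

0^{p+p!} 1^{p+p!-1}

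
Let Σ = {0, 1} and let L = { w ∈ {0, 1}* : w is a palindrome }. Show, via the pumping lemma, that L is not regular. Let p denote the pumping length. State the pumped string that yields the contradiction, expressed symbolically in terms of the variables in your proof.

Toward a contradiction, assume L is regular with pumping length p.
Take w = 0^p 1 0^p, a palindrome of length 2p+1 ≥ p.
By the pumping lemma, w = xyz with |xy| ≤ p and y is nonempty.
Because |xy| ≤ p and w begins with p copies of 0, we have y = 0^k with 1 ≤ k ≤ p.
Pump with i = 2: xy^2z = 0^{p+k} 1 0^p. Its reverse is 0^p 1 0^{p+k}, which differs from xy^2z since k ≥ 1. So xy^2z is not a palindrome and xy^2z ∉ L.
This contradicts the pumping lemma, so L is not regular.

0^{p+k} 1 0^p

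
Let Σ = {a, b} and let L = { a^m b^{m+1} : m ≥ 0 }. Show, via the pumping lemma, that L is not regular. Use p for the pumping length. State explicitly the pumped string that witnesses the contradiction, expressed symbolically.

Toward a contradiction, assume L is regular with pumping length p.
Take w = a^p b^{p+1}. Then w ∈ L and |w| = 2p+1 ≥ p.
By the pumping lemma, w = xyz with |xy| ≤ p and |y| ≥ 1.
Because |xy| ≤ p and w begins with p copies of a, we have y = a^k with 1 ≤ k ≤ p.
Pump with i = 2: xy^2z = a^{p+k} b^{p+1}. For this to lie in L we would need p+1 = (p+k)+1, which forces k = 0. But k ≥ 1, so xy^2z ∉ L.
This is a contradiction; hence L is not regular.

a^{p+k} b^{p+1}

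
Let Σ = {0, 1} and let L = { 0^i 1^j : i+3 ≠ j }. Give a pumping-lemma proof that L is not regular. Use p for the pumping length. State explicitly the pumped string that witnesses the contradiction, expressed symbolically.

0^{p+p!} 1^{p+p!+3}

Suppose for contradiction that L is regular, and let p be the pumping length.
Choose w = 0^p 1^{p+p!+3}. Since p ≠ (p+p!+3)-3 = p+p!, w ∈ L; and |w| ≥ p.
The pumping lemma gives a decomposition w = xyz where |xy| ≤ p and y is nonempty.
Since the first p symbols of w are all 0's and |xy| ≤ p, y lies entirely in the leading 0-block: y = 0^k for some k with 1 ≤ k ≤ p.
Since 1 ≤ k ≤ p, k divides p!; set t = 1 + p!/k. Then xy^t z has p + (p!/k)·k = p + p! copies of 0. Now the 0-count is p+p! and (1-count)-3 = (p+p!+3)-3 = p+p!, so i+3 ≠ j fails. So xy^t z = 0^{p+p!} 1^{p+p!+3} ∉ L.
Contradiction. Therefore L is not regular.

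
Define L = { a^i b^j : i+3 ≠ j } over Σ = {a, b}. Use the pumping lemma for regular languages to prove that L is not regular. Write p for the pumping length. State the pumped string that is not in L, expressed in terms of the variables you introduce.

a^{p+p!} b^{p+p!+3}

Toward a contradiction, assume L is regular with pumping length p.
Choose w = a^p b^{p+p!+3}. Since p ≠ (p+p!+3)-3 = p+p!, w ∈ L; and |w| ≥ p.
The pumping lemma gives a decomposition w = xyz where |xy| ≤ p and y is nonempty.
Since the first p symbols of w are all a's and |xy| ≤ p, y lies entirely in the leading a-block: y = a^k for some k with 1 ≤ k ≤ p.
Since 1 ≤ k ≤ p, k divides p!; set t = 1 + p!/k. Then xy^t z has p + (p!/k)·k = p + p! copies of a. Now the a-count is p+p! and (b-count)-3 = (p+p!+3)-3 = p+p!, so i+3 ≠ j fails. So xy^t z = a^{p+p!} b^{p+p!+3} ∉ L.
This is a contradiction; hence L is not regular.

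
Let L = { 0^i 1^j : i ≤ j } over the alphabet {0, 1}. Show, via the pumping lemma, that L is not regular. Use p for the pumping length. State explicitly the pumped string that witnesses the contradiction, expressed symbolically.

0^{p+k} 1^p

Toward a contradiction, assume L is regular with pumping length p.
Choose w = 0^p 1^p ∈ L, with |w| = 2p ≥ p.
By the pumping lemma, w = xyz with |xy| ≤ p and |y| ≥ 1.
The first p characters of w are 0's, so xy (and hence y) consists only of 0's. Write y = 0^k, 1 ≤ k ≤ p.
Consider xy^2z = 0^{p+k} 1^p. Since k ≥ 1, the 0-count p+k exceeds the 1-count p, so i ≤ j fails; thus xy^2z ∉ L.
Contradiction. Therefore L is not regular.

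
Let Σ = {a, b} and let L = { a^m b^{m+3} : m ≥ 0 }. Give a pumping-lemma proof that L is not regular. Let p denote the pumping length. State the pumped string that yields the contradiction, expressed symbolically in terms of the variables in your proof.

Suppose for contradiction that L is regular, and let p be the pumping length.
Let w = a^p b^{p+3} ∈ L; note |w| = 2p+3 ≥ p.
By the pumping lemma, w = xyz with |xy| ≤ p and |y| ≥ 1.
The first p characters of w are a's, so xy (and hence y) consists only of a's. Write y = a^k, 1 ≤ k ≤ p.
Pump with i = 2: xy^2z = a^{p+k} b^{p+3}. For this to lie in L we would need p+3 = (p+k)+3, which forces k = 0. But k ≥ 1, so xy^2z ∉ L.
This contradicts the pumping lemma, so L is not regular.

a^{p+k} b^{p+3}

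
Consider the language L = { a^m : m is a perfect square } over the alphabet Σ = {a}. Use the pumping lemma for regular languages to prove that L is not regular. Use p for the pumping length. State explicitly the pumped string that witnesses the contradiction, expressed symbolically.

a^{p²+k}

Assume L is regular. Let p be the pumping length given by the pumping lemma.
Take w = a^{p²} ∈ L with |w| = p² ≥ p.
Write w = xyz as guaranteed by the lemma, with |xy| ≤ p and |y| > 0.
Then y = a^k for some k with 1 ≤ k ≤ p.
Pump with i = 2: xy^2z = a^{p²+k}. Since 1 ≤ k ≤ p, p² < p²+k ≤ p²+p < (p+1)², so p²+k lies strictly between consecutive squares and is not a perfect square. So xy^2z ∉ L.
This is a contradiction; hence L is not regular.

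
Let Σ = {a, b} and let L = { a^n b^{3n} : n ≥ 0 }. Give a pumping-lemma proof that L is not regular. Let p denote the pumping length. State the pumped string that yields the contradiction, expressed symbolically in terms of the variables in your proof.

Toward a contradiction, assume L is regular with pumping length p.
Take w = a^p b^{3p}. Then w ∈ L and |w| = 4p ≥ p.
The pumping lemma gives a decomposition w = xyz where |xy| ≤ p and y is nonempty.
The first p characters of w are a's, so xy (and hence y) consists only of a's. Write y = a^k, 1 ≤ k ≤ p.
Pump with i = 2: xy^2z = a^{p+k} b^{3p}. For this to lie in L we would need 3p = 3(p+k), which forces k = 0. But k ≥ 1, so xy^2z ∉ L.
Contradiction. Therefore L is not regular.

a^{p+k} b^{3p}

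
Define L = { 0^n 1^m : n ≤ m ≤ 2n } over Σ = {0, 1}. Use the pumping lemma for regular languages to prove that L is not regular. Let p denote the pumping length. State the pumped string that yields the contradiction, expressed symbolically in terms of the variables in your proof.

Suppose for contradiction that L is regular, and let p be the pumping length.
Take w = 0^p 1^p ∈ L (since p ≤ p ≤ 2p), with |w| = 2p ≥ p.
By the pumping lemma, w = xyz with |xy| ≤ p and |y| > 0.
Since the first p symbols of w are all 0's and |xy| ≤ p, y lies entirely in the leading 0-block: y = 0^k for some k with 1 ≤ k ≤ p.
Pump with i = 2: xy^2z = 0^{p+k} 1^p. Now n = p+k > p = m, so the condition n ≤ m fails. Thus xy^2z ∉ L.
This is a contradiction; hence L is not regular.

0^{p+k} 1^p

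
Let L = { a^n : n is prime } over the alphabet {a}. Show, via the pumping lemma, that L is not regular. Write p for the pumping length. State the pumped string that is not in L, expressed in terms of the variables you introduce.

a^{q(1+k)}

Toward a contradiction, assume L is regular with pumping length p.
Let q be a prime with q ≥ p+2 (infinitely many primes exist), and take w = a^q ∈ L with |w| = q ≥ p.
By the pumping lemma, w = xyz with |xy| ≤ p and |y| > 0.
Then y = a^k for some k with 1 ≤ k ≤ p.
Since 1 ≤ k ≤ p, |xz| = q-k. Pump with i = q+1: |xy^{q+1}z| = (q-k)+(q+1)k = q+qk = q(1+k), which is composite (both factors ≥ 2). So xy^{q+1}z = a^{q(1+k)} ∉ L.
This contradicts the pumping lemma, so L is not regular.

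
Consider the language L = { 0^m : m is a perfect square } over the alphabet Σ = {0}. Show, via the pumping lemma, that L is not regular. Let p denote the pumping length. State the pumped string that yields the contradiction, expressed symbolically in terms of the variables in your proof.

0^{p²+k}

Suppose for contradiction that L is regular, and let p be the pumping length.
Take w = 0^{p²} ∈ L with |w| = p² ≥ p.
The pumping lemma gives a decomposition w = xyz where |xy| ≤ p and y is nonempty.
Then y = 0^k for some k with 1 ≤ k ≤ p.
Pump with i = 2: xy^2z = 0^{p²+k}. Since 1 ≤ k ≤ p, p² < p²+k ≤ p²+p < (p+1)², so p²+k lies strictly between consecutive squares and is not a perfect square. So xy^2z ∉ L.
This is a contradiction; hence L is not regular.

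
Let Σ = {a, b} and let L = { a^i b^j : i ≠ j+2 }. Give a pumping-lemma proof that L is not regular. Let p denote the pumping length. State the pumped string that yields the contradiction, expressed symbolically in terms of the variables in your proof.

a^{p+p!} b^{p+p!-2}

Toward a contradiction, assume L is regular with pumping length p.
Choose w = a^p b^{p+p!-2}. Since p ≠ (p+p!-2)+2 = p+p!, w ∈ L; and |w| ≥ p.
The pumping lemma gives a decomposition w = xyz where |xy| ≤ p and |y| ≥ 1.
The first p characters of w are a's, so xy (and hence y) consists only of a's. Write y = a^k, 1 ≤ k ≤ p.
Since 1 ≤ k ≤ p, k divides p!; set t = 1 + p!/k. Then xy^t z has p + (p!/k)·k = p + p! copies of a. Now the a-count is p+p! and (b-count)+2 = (p+p!-2)+2 = p+p!, so i ≠ j+2 fails. So xy^t z = a^{p+p!} b^{p+p!-2} ∉ L.
This contradicts the pumping lemma, so L is not regular.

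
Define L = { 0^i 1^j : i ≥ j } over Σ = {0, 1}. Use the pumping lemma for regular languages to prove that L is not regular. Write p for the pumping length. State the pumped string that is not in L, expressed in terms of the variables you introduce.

0^{p-k} 1^p

Toward a contradiction, assume L is regular with pumping length p.
Choose w = 0^p 1^p ∈ L, with |w| = 2p ≥ p.
The pumping lemma gives a decomposition w = xyz where |xy| ≤ p and |y| > 0.
The first p characters of w are 0's, so xy (and hence y) consists only of 0's. Write y = 0^k, 1 ≤ k ≤ p.
Consider xy^0z = xz = 0^{p-k} 1^p. Since k ≥ 1, the 0-count p-k is less than p, so i ≥ j fails; thus xz ∉ L.
This is a contradiction; hence L is not regular.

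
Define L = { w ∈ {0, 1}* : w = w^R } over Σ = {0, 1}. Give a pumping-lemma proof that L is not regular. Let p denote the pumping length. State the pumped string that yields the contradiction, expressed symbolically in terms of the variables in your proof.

Toward a contradiction, assume L is regular with pumping length p.
Take w = 0^p 1 0^p, a palindrome of length 2p+1 ≥ p.
Write w = xyz as guaranteed by the lemma, with |xy| ≤ p and y is nonempty.
Because |xy| ≤ p and w begins with p copies of 0, we have y = 0^k with 1 ≤ k ≤ p.
Pump with i = 2: xy^2z = 0^{p+k} 1 0^p. Its reverse is 0^p 1 0^{p+k}, which differs from xy^2z since k ≥ 1. So xy^2z is not a palindrome and xy^2z ∉ L.
This is a contradiction; hence L is not regular.

0^{p+k} 1 0^p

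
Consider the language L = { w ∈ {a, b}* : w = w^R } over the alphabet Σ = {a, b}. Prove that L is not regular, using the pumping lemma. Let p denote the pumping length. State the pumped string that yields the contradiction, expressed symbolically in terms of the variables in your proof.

a^{p+k} b a^p

Suppose for contradiction that L is regular, and let p be the pumping length.
Take w = a^p b a^p, a palindrome of length 2p+1 ≥ p.
By the pumping lemma, w = xyz with |xy| ≤ p and |y| ≥ 1.
The first p characters of w are a's, so xy (and hence y) consists only of a's. Write y = a^k, 1 ≤ k ≤ p.
Pump with i = 2: xy^2z = a^{p+k} b a^p. Its reverse is a^p b a^{p+k}, which differs from xy^2z since k ≥ 1. So xy^2z is not a palindrome and xy^2z ∉ L.
This is a contradiction; hence L is not regular.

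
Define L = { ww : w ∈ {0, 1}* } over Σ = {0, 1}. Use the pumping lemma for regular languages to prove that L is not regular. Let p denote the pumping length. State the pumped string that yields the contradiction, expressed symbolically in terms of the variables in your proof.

Assume L is regular. Let p be the pumping length given by the pumping lemma.
Take w = 0^p 1^p 0^p 1^p = uu where u = 0^p1^p; then w ∈ L and |w| = 4p ≥ p.
The pumping lemma gives a decomposition w = xyz where |xy| ≤ p and |y| > 0.
Because |xy| ≤ p and w begins with p copies of 0, we have y = 0^k with 1 ≤ k ≤ p.
Pump with i = 2: xy^2z = 0^{p+k} 1^p 0^p 1^p, of length 4p+k. Suppose this equals vv. The string starts with 0 and ends with 1, so v does too; thus the boundary between the two copies of v is a 1→0 transition. There is exactly one such transition, at position 2p+k, so |v| = 2p+k and |vv| = 4p+2k ≠ 4p+k since k ≥ 1. So xy^2z ∉ L.
This is a contradiction; hence L is not regular.

0^{p+k} 1^p 0^p 1^p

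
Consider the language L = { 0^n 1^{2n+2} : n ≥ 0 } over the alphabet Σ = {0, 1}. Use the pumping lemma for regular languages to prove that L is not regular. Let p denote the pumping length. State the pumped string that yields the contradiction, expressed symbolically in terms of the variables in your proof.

Toward a contradiction, assume L is regular with pumping length p.
Take w = 0^p 1^{2p+2}. Then w ∈ L and |w| = 3p+2 ≥ p.
Write w = xyz as guaranteed by the lemma, with |xy| ≤ p and |y| > 0.
The first p characters of w are 0's, so xy (and hence y) consists only of 0's. Write y = 0^k, 1 ≤ k ≤ p.
Pump with i = 2: xy^2z = 0^{p+k} 1^{2p+2}. For this to lie in L we would need 2p+2 = 2(p+k)+2, which forces k = 0. But k ≥ 1, so xy^2z ∉ L.
This is a contradiction; hence L is not regular.

0^{p+k} 1^{2p+2}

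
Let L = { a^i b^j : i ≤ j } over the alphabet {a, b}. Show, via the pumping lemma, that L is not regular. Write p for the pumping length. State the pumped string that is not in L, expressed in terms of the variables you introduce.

a^{p+k} b^p

Assume L is regular. Let p be the pumping length given by the pumping lemma.
Choose w = a^p b^p ∈ L, with |w| = 2p ≥ p.
Write w = xyz as guaranteed by the lemma, with |xy| ≤ p and |y| > 0.
Since the first p symbols of w are all a's and |xy| ≤ p, y lies entirely in the leading a-block: y = a^k for some k with 1 ≤ k ≤ p.
Consider xy^2z = a^{p+k} b^p. Since k ≥ 1, the a-count p+k exceeds the b-count p, so i ≤ j fails; thus xy^2z ∉ L.
This contradicts the pumping lemma, so L is not regular.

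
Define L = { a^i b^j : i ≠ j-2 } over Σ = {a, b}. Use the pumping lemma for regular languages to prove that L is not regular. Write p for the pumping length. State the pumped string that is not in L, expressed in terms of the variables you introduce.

a^{p+p!} b^{p+p!+2}

Toward a contradiction, assume L is regular with pumping length p.
Choose w = a^p b^{p+p!+2}. Since p ≠ (p+p!+2)-2 = p+p!, w ∈ L; and |w| ≥ p.
The pumping lemma gives a decomposition w = xyz where |xy| ≤ p and y is nonempty.
Since the first p symbols of w are all a's and |xy| ≤ p, y lies entirely in the leading a-block: y = a^k for some k with 1 ≤ k ≤ p.
Since 1 ≤ k ≤ p, k divides p!; set t = 1 + p!/k. Then xy^t z has p + (p!/k)·k = p + p! copies of a. Now the a-count is p+p! and (b-count)-2 = (p+p!+2)-2 = p+p!, so i ≠ j-2 fails. So xy^t z = a^{p+p!} b^{p+p!+2} ∉ L.
Contradiction. Therefore L is not regular.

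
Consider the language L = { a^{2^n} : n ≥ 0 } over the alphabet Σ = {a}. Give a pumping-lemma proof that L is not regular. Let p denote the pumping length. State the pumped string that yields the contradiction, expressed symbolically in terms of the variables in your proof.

Assume L is regular; let p be its pumping constant.
Take w = a^{2^p} ∈ L with |w| = 2^p ≥ p.
The pumping lemma gives a decomposition w = xyz where |xy| ≤ p and |y| > 0.
Then y = a^k for some k with 1 ≤ k ≤ p.
Pump with i = 2: xy^2z = a^{2^p+k}. Since 1 ≤ k ≤ p < 2^p, we have 2^p < 2^p+k < 2^{p+1}, so 2^p+k is not a power of 2. So xy^2z ∉ L.
Contradiction. Therefore L is not regular.

a^{2^p+k}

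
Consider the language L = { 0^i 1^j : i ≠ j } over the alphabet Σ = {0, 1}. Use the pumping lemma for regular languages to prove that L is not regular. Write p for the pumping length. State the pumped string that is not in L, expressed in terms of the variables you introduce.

0^{p+p!} 1^{p+p!}

Suppose for contradiction that L is regular, and let p be the pumping length.
Choose w = 0^p 1^{p+p!}. Since p ≠ p+p!, w ∈ L; and |w| ≥ p.
The pumping lemma gives a decomposition w = xyz where |xy| ≤ p and |y| ≥ 1.
Since the first p symbols of w are all 0's and |xy| ≤ p, y lies entirely in the leading 0-block: y = 0^k for some k with 1 ≤ k ≤ p.
Since 1 ≤ k ≤ p, k divides p!; set t = 1 + p!/k. Then xy^t z has p + (p!/k)·k = p + p! copies of 0. Now the 0-count equals the 1-count, so i ≠ j fails. So xy^t z = 0^{p+p!} 1^{p+p!} ∉ L.
Contradiction. Therefore L is not regular.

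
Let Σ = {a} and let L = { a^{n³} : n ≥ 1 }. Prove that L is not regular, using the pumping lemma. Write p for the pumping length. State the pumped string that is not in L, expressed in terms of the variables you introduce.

a^{p³+k}

Toward a contradiction, assume L is regular with pumping length p.
Take w = a^{p³} ∈ L with |w| = p³ ≥ p.
Write w = xyz as guaranteed by the lemma, with |xy| ≤ p and |y| > 0.
Then y = a^k for some k with 1 ≤ k ≤ p.
Pump with i = 2: xy^2z = a^{p³+k}. Since 1 ≤ k ≤ p, p³ < p³+k ≤ p³+p < p³+3p²+3p+1 = (p+1)³, so p³+k is not a perfect cube. So xy^2z ∉ L.
This contradicts the pumping lemma, so L is not regular.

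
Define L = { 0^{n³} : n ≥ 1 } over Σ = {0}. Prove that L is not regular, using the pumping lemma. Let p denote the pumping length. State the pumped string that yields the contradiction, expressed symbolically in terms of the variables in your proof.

Assume L is regular; let p be its pumping constant.
Take w = 0^{p³} ∈ L with |w| = p³ ≥ p.
The pumping lemma gives a decomposition w = xyz where |xy| ≤ p and y is nonempty.
Then y = 0^k for some k with 1 ≤ k ≤ p.
Pump with i = 2: xy^2z = 0^{p³+k}. Since 1 ≤ k ≤ p, p³ < p³+k ≤ p³+p < p³+3p²+3p+1 = (p+1)³, so p³+k is not a perfect cube. So xy^2z ∉ L.
This contradicts the pumping lemma, so L is not regular.

0^{p³+k}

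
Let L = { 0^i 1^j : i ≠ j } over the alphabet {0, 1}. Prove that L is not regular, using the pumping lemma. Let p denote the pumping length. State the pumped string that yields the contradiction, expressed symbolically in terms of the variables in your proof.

0^{p+p!} 1^{p+p!}

Assume L is regular; let p be its pumping constant.
Choose w = 0^p 1^{p+p!}. Since p ≠ p+p!, w ∈ L; and |w| ≥ p.
The pumping lemma gives a decomposition w = xyz where |xy| ≤ p and |y| > 0.
The first p characters of w are 0's, so xy (and hence y) consists only of 0's. Write y = 0^k, 1 ≤ k ≤ p.
Since 1 ≤ k ≤ p, k divides p!; set t = 1 + p!/k. Then xy^t z has p + (p!/k)·k = p + p! copies of 0. Now the 0-count equals the 1-count, so i ≠ j fails. So xy^t z = 0^{p+p!} 1^{p+p!} ∉ L.
Contradiction. Therefore L is not regular.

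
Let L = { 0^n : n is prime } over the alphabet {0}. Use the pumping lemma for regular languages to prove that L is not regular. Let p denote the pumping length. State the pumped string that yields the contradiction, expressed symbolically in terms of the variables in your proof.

Suppose for contradiction that L is regular, and let p be the pumping length.
Let q be a prime with q ≥ p+2 (infinitely many primes exist), and take w = 0^q ∈ L with |w| = q ≥ p.
By the pumping lemma, w = xyz with |xy| ≤ p and |y| ≥ 1.
Then y = 0^k for some k with 1 ≤ k ≤ p.
Since 1 ≤ k ≤ p, |xz| = q-k. Pump with i = q+1: |xy^{q+1}z| = (q-k)+(q+1)k = q+qk = q(1+k), which is composite (both factors ≥ 2). So xy^{q+1}z = 0^{q(1+k)} ∉ L.
This is a contradiction; hence L is not regular.

0^{q(1+k)}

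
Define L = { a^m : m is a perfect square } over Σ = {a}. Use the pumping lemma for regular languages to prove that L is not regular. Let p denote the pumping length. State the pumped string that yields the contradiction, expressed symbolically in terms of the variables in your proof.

a^{p²+k}

Suppose for contradiction that L is regular, and let p be the pumping length.
Take w = a^{p²} ∈ L with |w| = p² ≥ p.
Write w = xyz as guaranteed by the lemma, with |xy| ≤ p and y is nonempty.
Then y = a^k for some k with 1 ≤ k ≤ p.
Pump with i = 2: xy^2z = a^{p²+k}. Since 1 ≤ k ≤ p, p² < p²+k ≤ p²+p < (p+1)², so p²+k lies strictly between consecutive squares and is not a perfect square. So xy^2z ∉ L.
Contradiction. Therefore L is not regular.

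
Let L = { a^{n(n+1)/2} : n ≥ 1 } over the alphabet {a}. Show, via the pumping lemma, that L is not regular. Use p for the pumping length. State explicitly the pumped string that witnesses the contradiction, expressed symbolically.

Assume L is regular; let p be its pumping constant.
Take w = a^{p(p+1)/2} ∈ L with |w| = p(p+1)/2 ≥ p.
Write w = xyz as guaranteed by the lemma, with |xy| ≤ p and |y| ≥ 1.
Then y = a^k for some k with 1 ≤ k ≤ p.
Pump with i = 2: xy^2z = a^{p(p+1)/2+k}. Since 1 ≤ k ≤ p, p(p+1)/2 < p(p+1)/2+k ≤ p(p+1)/2+p < (p+1)(p+2)/2, so p(p+1)/2+k is strictly between consecutive triangular numbers. So xy^2z ∉ L.
This contradicts the pumping lemma, so L is not regular.

a^{p(p+1)/2+k}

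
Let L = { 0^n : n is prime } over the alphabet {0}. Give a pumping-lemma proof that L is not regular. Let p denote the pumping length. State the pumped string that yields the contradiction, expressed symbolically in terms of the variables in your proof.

0^{q(1+k)}

Toward a contradiction, assume L is regular with pumping length p.
Let q be a prime with q ≥ p+2 (infinitely many primes exist), and take w = 0^q ∈ L with |w| = q ≥ p.
Write w = xyz as guaranteed by the lemma, with |xy| ≤ p and |y| > 0.
Then y = 0^k for some k with 1 ≤ k ≤ p.
Since 1 ≤ k ≤ p, |xz| = q-k. Pump with i = q+1: |xy^{q+1}z| = (q-k)+(q+1)k = q+qk = q(1+k), which is composite (both factors ≥ 2). So xy^{q+1}z = 0^{q(1+k)} ∉ L.
This contradicts the pumping lemma, so L is not regular.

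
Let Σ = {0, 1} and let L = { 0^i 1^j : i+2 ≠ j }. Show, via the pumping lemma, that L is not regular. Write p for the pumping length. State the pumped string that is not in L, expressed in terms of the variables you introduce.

Assume L is regular; let p be its pumping constant.
Choose w = 0^p 1^{p+p!+2}. Since p ≠ (p+p!+2)-2 = p+p!, w ∈ L; and |w| ≥ p.
Write w = xyz as guaranteed by the lemma, with |xy| ≤ p and |y| ≥ 1.
Because |xy| ≤ p and w begins with p copies of 0, we have y = 0^k with 1 ≤ k ≤ p.
Since 1 ≤ k ≤ p, k divides p!; set t = 1 + p!/k. Then xy^t z has p + (p!/k)·k = p + p! copies of 0. Now the 0-count is p+p! and (1-count)-2 = (p+p!+2)-2 = p+p!, so i+2 ≠ j fails. So xy^t z = 0^{p+p!} 1^{p+p!+2} ∉ L.
This contradicts the pumping lemma, so L is not regular.

0^{p+p!} 1^{p+p!+2}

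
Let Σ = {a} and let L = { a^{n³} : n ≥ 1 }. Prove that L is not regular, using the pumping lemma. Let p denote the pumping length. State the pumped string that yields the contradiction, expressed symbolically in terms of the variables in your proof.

Toward a contradiction, assume L is regular with pumping length p.
Take w = a^{p³} ∈ L with |w| = p³ ≥ p.
The pumping lemma gives a decomposition w = xyz where |xy| ≤ p and y is nonempty.
Then y = a^k for some k with 1 ≤ k ≤ p.
Pump with i = 2: xy^2z = a^{p³+k}. Since 1 ≤ k ≤ p, p³ < p³+k ≤ p³+p < p³+3p²+3p+1 = (p+1)³, so p³+k is not a perfect cube. So xy^2z ∉ L.
This contradicts the pumping lemma, so L is not regular.

a^{p³+k}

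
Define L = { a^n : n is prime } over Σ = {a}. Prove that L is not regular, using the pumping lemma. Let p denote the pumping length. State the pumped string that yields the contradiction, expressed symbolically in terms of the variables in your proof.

a^{q(1+k)}

Assume L is regular; let p be its pumping constant.
Let q be a prime with q ≥ p+2 (infinitely many primes exist), and take w = a^q ∈ L with |w| = q ≥ p.
By the pumping lemma, w = xyz with |xy| ≤ p and y is nonempty.
Then y = a^k for some k with 1 ≤ k ≤ p.
Since 1 ≤ k ≤ p, |xz| = q-k. Pump with i = q+1: |xy^{q+1}z| = (q-k)+(q+1)k = q+qk = q(1+k), which is composite (both factors ≥ 2). So xy^{q+1}z = a^{q(1+k)} ∉ L.
Contradiction. Therefore L is not regular.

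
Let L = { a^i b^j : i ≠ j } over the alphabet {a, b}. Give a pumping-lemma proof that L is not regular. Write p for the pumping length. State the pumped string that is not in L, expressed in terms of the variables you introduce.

a^{p+p!} b^{p+p!}

Assume L is regular; let p be its pumping constant.
Choose w = a^p b^{p+p!}. Since p ≠ p+p!, w ∈ L; and |w| ≥ p.
Write w = xyz as guaranteed by the lemma, with |xy| ≤ p and y is nonempty.
Because |xy| ≤ p and w begins with p copies of a, we have y = a^k with 1 ≤ k ≤ p.
Since 1 ≤ k ≤ p, k divides p!; set t = 1 + p!/k. Then xy^t z has p + (p!/k)·k = p + p! copies of a. Now the a-count equals the b-count, so i ≠ j fails. So xy^t z = a^{p+p!} b^{p+p!} ∉ L.
This is a contradiction; hence L is not regular.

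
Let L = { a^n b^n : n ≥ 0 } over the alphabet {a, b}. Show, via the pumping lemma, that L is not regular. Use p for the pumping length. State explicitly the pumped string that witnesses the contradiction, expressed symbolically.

a^{p+k} b^p

Toward a contradiction, assume L is regular with pumping length p.
Take w = a^p b^p. Then w ∈ L and |w| = 2p ≥ p.
By the pumping lemma, w = xyz with |xy| ≤ p and y is nonempty.
Since the first p symbols of w are all a's and |xy| ≤ p, y lies entirely in the leading a-block: y = a^k for some k with 1 ≤ k ≤ p.
Pump with i = 2: xy^2z = a^{p+k} b^p. For this to lie in L we would need p = p+k, which forces k = 0. But k ≥ 1, so xy^2z ∉ L.
This contradicts the pumping lemma, so L is not regular.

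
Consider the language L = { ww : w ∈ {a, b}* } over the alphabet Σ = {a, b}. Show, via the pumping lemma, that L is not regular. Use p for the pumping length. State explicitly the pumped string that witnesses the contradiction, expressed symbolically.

a^{p+k} b^p a^p b^p

Assume L is regular. Let p be the pumping length given by the pumping lemma.
Take w = a^p b^p a^p b^p = uu where u = a^pb^p; then w ∈ L and |w| = 4p ≥ p.
The pumping lemma gives a decomposition w = xyz where |xy| ≤ p and |y| ≥ 1.
Since the first p symbols of w are all a's and |xy| ≤ p, y lies entirely in the leading a-block: y = a^k for some k with 1 ≤ k ≤ p.
Pump with i = 2: xy^2z = a^{p+k} b^p a^p b^p, of length 4p+k. Suppose this equals vv. The string starts with a and ends with b, so v does too; thus the boundary between the two copies of v is a b→a transition. There is exactly one such transition, at position 2p+k, so |v| = 2p+k and |vv| = 4p+2k ≠ 4p+k since k ≥ 1. So xy^2z ∉ L.
This is a contradiction; hence L is not regular.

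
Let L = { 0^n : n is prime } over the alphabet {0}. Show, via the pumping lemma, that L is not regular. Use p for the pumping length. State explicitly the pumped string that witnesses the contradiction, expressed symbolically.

0^{q(1+k)}

Assume L is regular; let p be its pumping constant.
Let q be a prime with q ≥ p+2 (infinitely many primes exist), and take w = 0^q ∈ L with |w| = q ≥ p.
By the pumping lemma, w = xyz with |xy| ≤ p and |y| ≥ 1.
Then y = 0^k for some k with 1 ≤ k ≤ p.
Since 1 ≤ k ≤ p, |xz| = q-k. Pump with i = q+1: |xy^{q+1}z| = (q-k)+(q+1)k = q+qk = q(1+k), which is composite (both factors ≥ 2). So xy^{q+1}z = 0^{q(1+k)} ∉ L.
Contradiction. Therefore L is not regular.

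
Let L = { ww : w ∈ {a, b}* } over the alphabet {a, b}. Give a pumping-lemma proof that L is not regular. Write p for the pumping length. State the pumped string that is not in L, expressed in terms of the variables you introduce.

Assume L is regular. Let p be the pumping length given by the pumping lemma.
Take w = a^p b^p a^p b^p = uu where u = a^pb^p; then w ∈ L and |w| = 4p ≥ p.
The pumping lemma gives a decomposition w = xyz where |xy| ≤ p and |y| ≥ 1.
Since the first p symbols of w are all a's and |xy| ≤ p, y lies entirely in the leading a-block: y = a^k for some k with 1 ≤ k ≤ p.
Pump with i = 2: xy^2z = a^{p+k} b^p a^p b^p, of length 4p+k. Suppose this equals vv. The string starts with a and ends with b, so v does too; thus the boundary between the two copies of v is a b→a transition. There is exactly one such transition, at position 2p+k, so |v| = 2p+k and |vv| = 4p+2k ≠ 4p+k since k ≥ 1. So xy^2z ∉ L.
This contradicts the pumping lemma, so L is not regular.

a^{p+k} b^p a^p b^p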